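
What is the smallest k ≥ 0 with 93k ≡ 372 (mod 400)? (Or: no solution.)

gcd(400, 93):
  400 = 4·93 + 28
  93 = 3·28 + 9
  28 = 3·9 + 1
  9 = 9·1
so gcd(400, 93) = 1.
1 divides 372, so solutions exist.
Back-substitute for Bézout coefficients:
  1 = 28 - 3·9
  ... = 93·(-43) + 400·(10)
So 93·(-43) ≡ 1 (mod 400); multiply by 372: k ≡ -15996 (mod 400).
Smallest nonnegative: k = -15996 mod 400 = 4.

4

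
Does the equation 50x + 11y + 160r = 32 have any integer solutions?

yes

gcd(50, 11) = 1  (50 = 4·11 + 6, 11 = 1·6 + 5, 6 = 1·5 + 1, 5 = 5·1).
gcd(1, 160) = 1.
1 divides 32, so integer solutions exist.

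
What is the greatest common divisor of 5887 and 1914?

gcd(5887, 1914):
  5887 = 3×1914 + 145
  1914 = 13×145 + 29
  145 = 5×29
so gcd(5887, 1914) = 29.

29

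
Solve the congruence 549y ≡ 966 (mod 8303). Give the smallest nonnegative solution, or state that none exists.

gcd(8303, 549) = 1.
1 divides 966, so solutions exist.
By Bézout, 549*(-3297) + 8303*(218) = 1.
So 549*(-3297) ≡ 1 (mod 8303); multiply by 966: y ≡ -3184902 (mod 8303).
Smallest nonnegative: y = -3184902 mod 8303 = 3450.

3450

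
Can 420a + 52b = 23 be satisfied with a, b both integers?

no

gcd(420, 52) = 4  (420 = 8×52 + 4, 52 = 13×4).
4 does not divide 23 (remainder 3), so no integer solutions.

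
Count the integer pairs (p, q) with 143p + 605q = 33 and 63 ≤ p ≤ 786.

gcd(605, 143) = 11  (605 = 4·143 + 33, 143 = 4·33 + 11, 33 = 3·11).
Back-substituting, 143·(17) + 605·(-4) = 11.
Scale by 3: particular solution (51, -12); reduce p mod 55: (51, -12).
General solution: p = 51 + 55t, q = -12 - 13t for integer t.
63 ≤ 51 + 55t ≤ 786 gives t ∈ [1, 13], which is 13 values.

13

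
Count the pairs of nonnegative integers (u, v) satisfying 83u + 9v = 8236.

gcd(83, 9):
  83 = 9·9 + 2
  9 = 4·2 + 1
  2 = 2·1
so gcd(83, 9) = 1.
Back-substitute for Bézout coefficients:
  1 = 9 - 4·2
  ... = 83·(-4) + 9·(37)
Scale by 8236: one solution is (-32944, 304732). Reduce u mod 9: (5, 869).
General: u = 5 + 9t, v = 869 - 83t.
u ≥ 0 ⇒ t ≥ 0; v ≥ 0 ⇒ t ≤ 10. So t ∈ [0, 10]: 11 solutions.

11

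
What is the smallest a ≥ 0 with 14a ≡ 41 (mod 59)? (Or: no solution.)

gcd(59, 14) = 1  (59 = 4·14 + 3, 14 = 4·3 + 2, 3 = 1·2 + 1, 2 = 2·1).
1 divides 41, so solutions exist.
Back-substituting, 14·(-21) + 59·(5) = 1.
So 14·(-21) ≡ 1 (mod 59); multiply by 41: a ≡ -861 (mod 59).
Smallest nonnegative: a = -861 mod 59 = 24.

24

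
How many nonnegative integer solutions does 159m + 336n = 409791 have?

23

gcd(336, 159) = 3  (336 = 2·159 + 18, 159 = 8·18 + 15, 18 = 1·15 + 3, 15 = 5·3).
Back-substituting, 159·(-19) + 336·(9) = 3.
Scale by 136597: one solution is (-2595343, 1229373). Reduce m mod 112: (33, 1204).
General: m = 33 + 112t, n = 1204 - 53t.
m ≥ 0 ⇒ t ≥ 0; n ≥ 0 ⇒ t ≤ 22. So t ∈ [0, 22]: 23 solutions.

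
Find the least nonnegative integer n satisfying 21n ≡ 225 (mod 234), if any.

gcd(234, 21):
  234 = 11·21 + 3
  21 = 7·3
so gcd(234, 21) = 3.
3 divides 225, so solutions exist.
Back-substitute for Bézout coefficients:
  3 = 234 - 11·21
  ... = 21·(-11) + 234·(1)
So 21·(-11) ≡ 3 (mod 234); multiply by 75: n ≡ -825 (mod 78).
Smallest nonnegative: n = -825 mod 78 = 33.

33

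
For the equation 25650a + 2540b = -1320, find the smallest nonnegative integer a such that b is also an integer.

gcd(25650, 2540) = 10  (25650 = 10*2540 + 250, 2540 = 10*250 + 40, 250 = 6*40 + 10, 40 = 4*10).
10 divides -1320, so solutions exist.
Back-substituting, 25650*(61) + 2540*(-616) = 10.
Scale by -1320/10 = -132: (a₀, b₀) = (-8052, 81312).
General solution: a = -8052 + 254t, b = 81312 - 2565t for integer t.
a ≥ 0: smallest is -8052 mod 254 = 76 (at t = 32), with b = -768.

76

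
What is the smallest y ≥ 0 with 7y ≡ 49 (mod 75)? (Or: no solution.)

7

gcd(75, 7) = 1  (75 = 10×7 + 5, 7 = 1×5 + 2, 5 = 2×2 + 1, 2 = 2×1).
1 divides 49, so solutions exist.
Back-substituting, 7×(-32) + 75×(3) = 1.
So 7×(-32) ≡ 1 (mod 75); multiply by 49: y ≡ -1568 (mod 75).
Smallest nonnegative: y = -1568 mod 75 = 7.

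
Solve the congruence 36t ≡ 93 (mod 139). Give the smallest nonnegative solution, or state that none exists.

gcd(139, 36) = 1.
1 divides 93, so solutions exist.
By Bézout, 36*(-27) + 139*(7) = 1.
So 36*(-27) ≡ 1 (mod 139); multiply by 93: t ≡ -2511 (mod 139).
Smallest nonnegative: t = -2511 mod 139 = 130.

130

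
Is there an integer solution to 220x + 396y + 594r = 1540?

yes

gcd(396, 220) = 44  (396 = 1·220 + 176, 220 = 1·176 + 44, 176 = 4·44).
gcd(44, 594) = 22.
22 divides 1540, so integer solutions exist.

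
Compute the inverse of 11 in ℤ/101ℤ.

gcd(101, 11) = 1  (101 = 9·11 + 2, 11 = 5·2 + 1, 2 = 2·1).
Back-substituting, 11·(46) + 101·(-5) = 1.
So 11·46 ≡ 1 (mod 101), and 46 mod 101 = 46.

46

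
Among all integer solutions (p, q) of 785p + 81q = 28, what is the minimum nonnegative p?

gcd(785, 81):
  785 = 9*81 + 56
  81 = 1*56 + 25
  56 = 2*25 + 6
  25 = 4*6 + 1
  6 = 6*1
so gcd(785, 81) = 1.
1 divides 28, so solutions exist.
Back-substitute for Bézout coefficients:
  1 = 25 - 4*6
  ... = 785*(-13) + 81*(126)
Scale by 28/1 = 28: (p₀, q₀) = (-364, 3528).
General solution: p = -364 + 81t, q = 3528 - 785t for integer t.
p ≥ 0: smallest is -364 mod 81 = 41 (at t = 5), with q = -397.

41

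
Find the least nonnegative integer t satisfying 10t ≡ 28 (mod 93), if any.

40

gcd(93, 10) = 1  (93 = 9*10 + 3, 10 = 3*3 + 1, 3 = 3*1).
1 divides 28, so solutions exist.
Back-substituting, 10*(28) + 93*(-3) = 1.
So 10*(28) ≡ 1 (mod 93); multiply by 28: t ≡ 784 (mod 93).
Smallest nonnegative: t = 784 mod 93 = 40.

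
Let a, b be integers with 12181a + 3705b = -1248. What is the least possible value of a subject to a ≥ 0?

gcd(12181, 3705) = 13  (12181 = 3·3705 + 1066, 3705 = 3·1066 + 507, 1066 = 2·507 + 52, 507 = 9·52 + 39, 52 = 1·39 + 13, 39 = 3·13).
13 divides -1248, so solutions exist.
Back-substituting, 12181·(73) + 3705·(-240) = 13.
Scale by -1248/13 = -96: (a₀, b₀) = (-7008, 23040).
General solution: a = -7008 + 285t, b = 23040 - 937t for integer t.
a ≥ 0: smallest is -7008 mod 285 = 117 (at t = 25), with b = -385.

117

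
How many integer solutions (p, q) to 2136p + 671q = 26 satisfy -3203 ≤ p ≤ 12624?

gcd(2136, 671):
  2136 = 3·671 + 123
  671 = 5·123 + 56
  123 = 2·56 + 11
  56 = 5·11 + 1
  11 = 11·1
so gcd(2136, 671) = 1.
Back-substitute for Bézout coefficients:
  1 = 56 - 5·11
  ... = 2136·(-60) + 671·(191)
Scale by 26: particular solution (-1560, 4966); reduce p mod 671: (453, -1442).
General solution: p = 453 + 671t, q = -1442 - 2136t for integer t.
-3203 ≤ 453 + 671t ≤ 12624 gives t ∈ [-5, 18], which is 24 values.

24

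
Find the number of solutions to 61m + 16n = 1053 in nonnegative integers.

gcd(61, 16):
  61 = 3*16 + 13
  16 = 1*13 + 3
  13 = 4*3 + 1
  3 = 3*1
so gcd(61, 16) = 1.
Back-substitute for Bézout coefficients:
  1 = 13 - 4*3
  ... = 61*(5) + 16*(-19)
Scale by 1053: one solution is (5265, -20007). Reduce m mod 16: (1, 62).
General: m = 1 + 16t, n = 62 - 61t.
m ≥ 0 ⇒ t ≥ 0; n ≥ 0 ⇒ t ≤ 1. So t ∈ [0, 1]: 2 solutions.

2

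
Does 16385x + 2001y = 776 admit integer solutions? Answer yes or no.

no

gcd(16385, 2001) = 29  (16385 = 8×2001 + 377, 2001 = 5×377 + 116, 377 = 3×116 + 29, 116 = 4×29).
29 does not divide 776 (remainder 22), so no integer solutions.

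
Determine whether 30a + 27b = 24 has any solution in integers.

yes

gcd(30, 27) = 3  (30 = 1·27 + 3, 27 = 9·3).
3 divides 24, so integer solutions exist.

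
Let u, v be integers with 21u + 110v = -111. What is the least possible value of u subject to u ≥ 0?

gcd(110, 21) = 1  (110 = 5*21 + 5, 21 = 4*5 + 1, 5 = 5*1).
1 divides -111, so solutions exist.
Back-substituting, 21*(21) + 110*(-4) = 1.
Scale by -111/1 = -111: (u₀, v₀) = (-2331, 444).
General solution: u = -2331 + 110t, v = 444 - 21t for integer t.
u ≥ 0: smallest is -2331 mod 110 = 89 (at t = 22), with v = -18.

89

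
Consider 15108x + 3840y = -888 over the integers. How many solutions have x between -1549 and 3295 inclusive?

15

gcd(15108, 3840) = 12.
By Bézout, 15108·(-61) + 3840·(240) = 12.
Particular solution: (34, -134).
General solution: x = 34 + 320t, y = -134 - 1259t for integer t.
-1549 ≤ 34 + 320t ≤ 3295 gives t ∈ [-4, 10], which is 15 values.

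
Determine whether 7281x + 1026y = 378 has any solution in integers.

gcd(7281, 1026) = 9  (7281 = 7×1026 + 99, 1026 = 10×99 + 36, 99 = 2×36 + 27, 36 = 1×27 + 9, 27 = 3×9).
9 divides 378, so integer solutions exist.

yes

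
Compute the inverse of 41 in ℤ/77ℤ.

gcd(77, 41) = 1  (77 = 1*41 + 36, 41 = 1*36 + 5, 36 = 7*5 + 1, 5 = 5*1).
Back-substituting, 41*(-15) + 77*(8) = 1.
So 41*-15 ≡ 1 (mod 77), and -15 mod 77 = 62.

62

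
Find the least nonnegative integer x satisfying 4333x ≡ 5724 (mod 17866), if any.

gcd(17866, 4333) = 1.
1 divides 5724, so solutions exist.
By Bézout, 4333×(-1171) + 17866×(284) = 1.
So 4333×(-1171) ≡ 1 (mod 17866); multiply by 5724: x ≡ -6702804 (mod 17866).
Smallest nonnegative: x = -6702804 mod 17866 = 14812.

14812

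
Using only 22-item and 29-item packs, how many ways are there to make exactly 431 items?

Need nonnegative integers with 22j + 29k = 431.
gcd(22, 29) = 1, and 22·(4) + 29·(-3) = 1.
So (j₀, k₀) = (1724, -1293); general j = 1724 + 29t, k = -1293 - 22t.
j ≥ 0 ⇒ t ≥ -59; k ≥ 0 ⇒ t ≤ -59. That's 1 value of t.

1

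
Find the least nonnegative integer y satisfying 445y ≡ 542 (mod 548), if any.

gcd(548, 445) = 1  (548 = 1·445 + 103, 445 = 4·103 + 33, 103 = 3·33 + 4, 33 = 8·4 + 1, 4 = 4·1).
1 divides 542, so solutions exist.
Back-substituting, 445·(133) + 548·(-108) = 1.
So 445·(133) ≡ 1 (mod 548); multiply by 542: y ≡ 72086 (mod 548).
Smallest nonnegative: y = 72086 mod 548 = 298.

298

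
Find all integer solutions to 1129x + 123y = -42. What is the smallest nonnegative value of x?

54

gcd(1129, 123):
  1129 = 9*123 + 22
  123 = 5*22 + 13
  22 = 1*13 + 9
  13 = 1*9 + 4
  9 = 2*4 + 1
  4 = 4*1
so gcd(1129, 123) = 1.
1 divides -42, so solutions exist.
Back-substitute for Bézout coefficients:
  1 = 9 - 2*4
  ... = 1129*(28) + 123*(-257)
Scale by -42/1 = -42: (x₀, y₀) = (-1176, 10794).
General solution: x = -1176 + 123t, y = 10794 - 1129t for integer t.
x ≥ 0: smallest is -1176 mod 123 = 54 (at t = 10), with y = -496.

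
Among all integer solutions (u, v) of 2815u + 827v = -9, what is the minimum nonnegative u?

359

gcd(2815, 827) = 1  (2815 = 3*827 + 334, 827 = 2*334 + 159, 334 = 2*159 + 16, 159 = 9*16 + 15, 16 = 1*15 + 1, 15 = 15*1).
1 divides -9, so solutions exist.
Back-substituting, 2815*(52) + 827*(-177) = 1.
Scale by -9/1 = -9: (u₀, v₀) = (-468, 1593).
General solution: u = -468 + 827t, v = 1593 - 2815t for integer t.
u ≥ 0: smallest is -468 mod 827 = 359 (at t = 1), with v = -1222.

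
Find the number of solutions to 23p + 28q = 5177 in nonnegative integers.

gcd(28, 23) = 1  (28 = 1*23 + 5, 23 = 4*5 + 3, 5 = 1*3 + 2, 3 = 1*2 + 1, 2 = 2*1).
Back-substituting, 23*(11) + 28*(-9) = 1.
Scale by 5177: one solution is (56947, -46593). Reduce p mod 28: (23, 166).
General: p = 23 + 28t, q = 166 - 23t.
p ≥ 0 ⇒ t ≥ 0; q ≥ 0 ⇒ t ≤ 7. So t ∈ [0, 7]: 8 solutions.

8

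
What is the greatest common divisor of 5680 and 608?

16

gcd(5680, 608):
  5680 = 9·608 + 208
  608 = 2·208 + 192
  208 = 1·192 + 16
  192 = 12·16
so gcd(5680, 608) = 16.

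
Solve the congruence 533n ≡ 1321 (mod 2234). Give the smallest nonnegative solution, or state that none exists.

1109

gcd(2234, 533):
  2234 = 4×533 + 102
  533 = 5×102 + 23
  102 = 4×23 + 10
  23 = 2×10 + 3
  10 = 3×3 + 1
  3 = 3×1
so gcd(2234, 533) = 1.
1 divides 1321, so solutions exist.
Back-substitute for Bézout coefficients:
  1 = 10 - 3×3
  ... = 533×(-679) + 2234×(162)
So 533×(-679) ≡ 1 (mod 2234); multiply by 1321: n ≡ -896959 (mod 2234).
Smallest nonnegative: n = -896959 mod 2234 = 1109.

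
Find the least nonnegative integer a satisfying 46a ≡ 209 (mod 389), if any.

13

gcd(389, 46) = 1.
1 divides 209, so solutions exist.
By Bézout, 46×(-93) + 389×(11) = 1.
So 46×(-93) ≡ 1 (mod 389); multiply by 209: a ≡ -19437 (mod 389).
Smallest nonnegative: a = -19437 mod 389 = 13.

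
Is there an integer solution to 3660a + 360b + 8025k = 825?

yes

gcd(3660, 360) = 60  (3660 = 10*360 + 60, 360 = 6*60).
gcd(60, 8025) = 15.
15 divides 825, so integer solutions exist.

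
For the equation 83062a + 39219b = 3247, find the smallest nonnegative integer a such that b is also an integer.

94

gcd(83062, 39219):
  83062 = 2*39219 + 4624
  39219 = 8*4624 + 2227
  4624 = 2*2227 + 170
  2227 = 13*170 + 17
  170 = 10*17
so gcd(83062, 39219) = 17.
17 divides 3247, so solutions exist.
Back-substitute for Bézout coefficients:
  17 = 2227 - 13*170
  ... = 83062*(-229) + 39219*(485)
Scale by 3247/17 = 191: (a₀, b₀) = (-43739, 92635).
General solution: a = -43739 + 2307t, b = 92635 - 4886t for integer t.
a ≥ 0: smallest is -43739 mod 2307 = 94 (at t = 19), with b = -199.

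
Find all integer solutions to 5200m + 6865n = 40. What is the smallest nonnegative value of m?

gcd(6865, 5200) = 5  (6865 = 1*5200 + 1665, 5200 = 3*1665 + 205, 1665 = 8*205 + 25, 205 = 8*25 + 5, 25 = 5*5).
5 divides 40, so solutions exist.
Back-substituting, 5200*(268) + 6865*(-203) = 5.
Scale by 40/5 = 8: (m₀, n₀) = (2144, -1624).
General solution: m = 2144 + 1373t, n = -1624 - 1040t for integer t.
m ≥ 0: smallest is 2144 mod 1373 = 771 (at t = -1), with n = -584.

771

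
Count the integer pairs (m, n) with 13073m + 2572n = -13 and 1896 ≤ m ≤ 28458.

10

gcd(13073, 2572) = 1  (13073 = 5·2572 + 213, 2572 = 12·213 + 16, 213 = 13·16 + 5, 16 = 3·5 + 1, 5 = 5·1).
Back-substituting, 13073·(-483) + 2572·(2455) = 1.
Scale by -13: particular solution (6279, -31915); reduce m mod 2572: (1135, -5769).
General solution: m = 1135 + 2572t, n = -5769 - 13073t for integer t.
1896 ≤ 1135 + 2572t ≤ 28458 gives t ∈ [1, 10], which is 10 values.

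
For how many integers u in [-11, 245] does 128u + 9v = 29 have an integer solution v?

gcd(128, 9) = 1.
By Bézout, 128*(-4) + 9*(57) = 1.
Particular solution: (1, -11).
General solution: u = 1 + 9t, v = -11 - 128t for integer t.
-11 ≤ 1 + 9t ≤ 245 gives t ∈ [-1, 27], which is 29 values.

29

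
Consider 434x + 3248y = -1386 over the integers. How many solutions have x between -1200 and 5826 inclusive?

gcd(3248, 434) = 14  (3248 = 7·434 + 210, 434 = 2·210 + 14, 210 = 15·14).
Back-substituting, 434·(15) + 3248·(-2) = 14.
Scale by -99: particular solution (-1485, 198); reduce x mod 232: (139, -19).
General solution: x = 139 + 232t, y = -19 - 31t for integer t.
-1200 ≤ 139 + 232t ≤ 5826 gives t ∈ [-5, 24], which is 30 values.

30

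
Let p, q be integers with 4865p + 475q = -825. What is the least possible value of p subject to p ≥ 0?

gcd(4865, 475):
  4865 = 10*475 + 115
  475 = 4*115 + 15
  115 = 7*15 + 10
  15 = 1*10 + 5
  10 = 2*5
so gcd(4865, 475) = 5.
5 divides -825, so solutions exist.
Back-substitute for Bézout coefficients:
  5 = 15 - 1*10
  ... = 4865*(-33) + 475*(338)
Scale by -825/5 = -165: (p₀, q₀) = (5445, -55770).
General solution: p = 5445 + 95t, q = -55770 - 973t for integer t.
p ≥ 0: smallest is 5445 mod 95 = 30 (at t = -57), with q = -309.

30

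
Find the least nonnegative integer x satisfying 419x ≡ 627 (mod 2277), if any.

gcd(2277, 419) = 1.
1 divides 627, so solutions exist.
By Bézout, 419×(-538) + 2277×(99) = 1.
So 419×(-538) ≡ 1 (mod 2277); multiply by 627: x ≡ -337326 (mod 2277).
Smallest nonnegative: x = -337326 mod 2277 = 1947.

1947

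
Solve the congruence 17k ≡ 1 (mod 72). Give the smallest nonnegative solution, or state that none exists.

gcd(72, 17) = 1.
1 divides 1, so solutions exist.
By Bézout, 17*(17) + 72*(-4) = 1.
So 17*(17) ≡ 1 (mod 72); multiply by 1: k ≡ 17 (mod 72).
Smallest nonnegative: k = 17 mod 72 = 17.

17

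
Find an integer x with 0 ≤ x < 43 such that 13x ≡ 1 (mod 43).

gcd(43, 13):
  43 = 3*13 + 4
  13 = 3*4 + 1
  4 = 4*1
so gcd(43, 13) = 1.
Back-substitute for Bézout coefficients:
  1 = 13 - 3*4
  ... = 13*(10) + 43*(-3)
So 13*10 ≡ 1 (mod 43), and 10 mod 43 = 10.

10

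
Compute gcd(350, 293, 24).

gcd(350, 293) = 1  (350 = 1·293 + 57, 293 = 5·57 + 8, 57 = 7·8 + 1, 8 = 8·1).
gcd(1, 24) = 1.

1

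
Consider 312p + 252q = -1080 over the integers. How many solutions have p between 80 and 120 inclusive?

gcd(312, 252):
  312 = 1×252 + 60
  252 = 4×60 + 12
  60 = 5×12
so gcd(312, 252) = 12.
Back-substitute for Bézout coefficients:
  12 = 252 - 4×60
  ... = 312×(-4) + 252×(5)
Scale by -90: particular solution (360, -450); reduce p mod 21: (3, -8).
General solution: p = 3 + 21t, q = -8 - 26t for integer t.
80 ≤ 3 + 21t ≤ 120 gives t ∈ [4, 5], which is 2 values.

2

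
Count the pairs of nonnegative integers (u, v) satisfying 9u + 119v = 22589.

21

gcd(119, 9) = 1  (119 = 13*9 + 2, 9 = 4*2 + 1, 2 = 2*1).
Back-substituting, 9*(53) + 119*(-4) = 1.
Scale by 22589: one solution is (1197217, -90356). Reduce u mod 119: (77, 184).
General: u = 77 + 119t, v = 184 - 9t.
u ≥ 0 ⇒ t ≥ 0; v ≥ 0 ⇒ t ≤ 20. So t ∈ [0, 20]: 21 solutions.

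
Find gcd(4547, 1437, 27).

1

gcd(4547, 1437):
  4547 = 3*1437 + 236
  1437 = 6*236 + 21
  236 = 11*21 + 5
  21 = 4*5 + 1
  5 = 5*1
so gcd(4547, 1437) = 1.
gcd(1, 27) = 1.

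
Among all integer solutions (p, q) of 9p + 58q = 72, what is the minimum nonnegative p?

8

gcd(58, 9):
  58 = 6×9 + 4
  9 = 2×4 + 1
  4 = 4×1
so gcd(58, 9) = 1.
1 divides 72, so solutions exist.
Back-substitute for Bézout coefficients:
  1 = 9 - 2×4
  ... = 9×(13) + 58×(-2)
Scale by 72/1 = 72: (p₀, q₀) = (936, -144).
General solution: p = 936 + 58t, q = -144 - 9t for integer t.
p ≥ 0: smallest is 936 mod 58 = 8 (at t = -16), with q = 0.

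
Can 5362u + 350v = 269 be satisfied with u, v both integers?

no

gcd(5362, 350):
  5362 = 15*350 + 112
  350 = 3*112 + 14
  112 = 8*14
so gcd(5362, 350) = 14.
14 does not divide 269 (remainder 3), so no integer solutions.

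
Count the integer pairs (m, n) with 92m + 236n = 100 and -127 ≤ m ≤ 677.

gcd(236, 92) = 4  (236 = 2×92 + 52, 92 = 1×52 + 40, 52 = 1×40 + 12, 40 = 3×12 + 4, 12 = 3×4).
Back-substituting, 92×(18) + 236×(-7) = 4.
Scale by 25: particular solution (450, -175); reduce m mod 59: (37, -14).
General solution: m = 37 + 59t, n = -14 - 23t for integer t.
-127 ≤ 37 + 59t ≤ 677 gives t ∈ [-2, 10], which is 13 values.

13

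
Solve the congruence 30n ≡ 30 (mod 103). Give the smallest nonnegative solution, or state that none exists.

1

gcd(103, 30) = 1.
1 divides 30, so solutions exist.
By Bézout, 30·(-24) + 103·(7) = 1.
So 30·(-24) ≡ 1 (mod 103); multiply by 30: n ≡ -720 (mod 103).
Smallest nonnegative: n = -720 mod 103 = 1.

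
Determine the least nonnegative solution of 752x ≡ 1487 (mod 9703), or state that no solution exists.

gcd(9703, 752) = 1.
1 divides 1487, so solutions exist.
By Bézout, 752·(-1329) + 9703·(103) = 1.
So 752·(-1329) ≡ 1 (mod 9703); multiply by 1487: x ≡ -1976223 (mod 9703).
Smallest nonnegative: x = -1976223 mod 9703 = 3189.

3189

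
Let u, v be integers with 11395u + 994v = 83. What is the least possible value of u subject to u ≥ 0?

gcd(11395, 994):
  11395 = 11×994 + 461
  994 = 2×461 + 72
  461 = 6×72 + 29
  72 = 2×29 + 14
  29 = 2×14 + 1
  14 = 14×1
so gcd(11395, 994) = 1.
1 divides 83, so solutions exist.
Back-substitute for Bézout coefficients:
  1 = 29 - 2×14
  ... = 11395×(69) + 994×(-791)
Scale by 83/1 = 83: (u₀, v₀) = (5727, -65653).
General solution: u = 5727 + 994t, v = -65653 - 11395t for integer t.
u ≥ 0: smallest is 5727 mod 994 = 757 (at t = -5), with v = -8678.

757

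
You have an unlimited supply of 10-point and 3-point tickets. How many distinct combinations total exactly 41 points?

1

Need nonnegative integers with 10j + 3k = 41.
gcd(10, 3) = 1, and 10·(1) + 3·(-3) = 1.
So (j₀, k₀) = (41, -123); general j = 41 + 3t, k = -123 - 10t.
j ≥ 0 ⇒ t ≥ -13; k ≥ 0 ⇒ t ≤ -13. That's 1 value of t.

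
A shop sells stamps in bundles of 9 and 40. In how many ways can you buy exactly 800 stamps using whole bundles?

3

Need nonnegative integers with 9j + 40k = 800.
gcd(9, 40) = 1, and 9·(9) + 40·(-2) = 1.
So (j₀, k₀) = (7200, -1600); general j = 7200 + 40t, k = -1600 - 9t.
j ≥ 0 ⇒ t ≥ -180; k ≥ 0 ⇒ t ≤ -178. That's 3 values of t.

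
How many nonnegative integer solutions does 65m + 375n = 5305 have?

gcd(375, 65) = 5  (375 = 5*65 + 50, 65 = 1*50 + 15, 50 = 3*15 + 5, 15 = 3*5).
Back-substituting, 65*(-23) + 375*(4) = 5.
Scale by 1061: one solution is (-24403, 4244). Reduce m mod 75: (47, 6).
General: m = 47 + 75t, n = 6 - 13t.
m ≥ 0 ⇒ t ≥ 0; n ≥ 0 ⇒ t ≤ 0. So t ∈ [0, 0]: 1 solution.

1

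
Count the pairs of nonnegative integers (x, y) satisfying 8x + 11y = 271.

3

gcd(11, 8):
  11 = 1×8 + 3
  8 = 2×3 + 2
  3 = 1×2 + 1
  2 = 2×1
so gcd(11, 8) = 1.
Back-substitute for Bézout coefficients:
  1 = 3 - 1×2
  ... = 8×(-4) + 11×(3)
Scale by 271: one solution is (-1084, 813). Reduce x mod 11: (5, 21).
General: x = 5 + 11t, y = 21 - 8t.
x ≥ 0 ⇒ t ≥ 0; y ≥ 0 ⇒ t ≤ 2. So t ∈ [0, 2]: 3 solutions.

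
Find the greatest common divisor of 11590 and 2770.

10

gcd(11590, 2770):
  11590 = 4*2770 + 510
  2770 = 5*510 + 220
  510 = 2*220 + 70
  220 = 3*70 + 10
  70 = 7*10
so gcd(11590, 2770) = 10.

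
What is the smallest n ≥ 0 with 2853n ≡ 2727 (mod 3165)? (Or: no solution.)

gcd(3165, 2853) = 3  (3165 = 1*2853 + 312, 2853 = 9*312 + 45, 312 = 6*45 + 42, 45 = 1*42 + 3, 42 = 14*3).
3 divides 2727, so solutions exist.
Back-substituting, 2853*(71) + 3165*(-64) = 3.
So 2853*(71) ≡ 3 (mod 3165); multiply by 909: n ≡ 64539 (mod 1055).
Smallest nonnegative: n = 64539 mod 1055 = 184.

184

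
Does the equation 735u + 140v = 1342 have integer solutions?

no

gcd(735, 140) = 35  (735 = 5×140 + 35, 140 = 4×35).
35 does not divide 1342 (remainder 12), so no integer solutions.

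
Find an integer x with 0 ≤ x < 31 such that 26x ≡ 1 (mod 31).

gcd(31, 26):
  31 = 1*26 + 5
  26 = 5*5 + 1
  5 = 5*1
so gcd(31, 26) = 1.
Back-substitute for Bézout coefficients:
  1 = 26 - 5*5
  ... = 26*(6) + 31*(-5)
So 26*6 ≡ 1 (mod 31), and 6 mod 31 = 6.

6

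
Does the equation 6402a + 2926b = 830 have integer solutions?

gcd(6402, 2926) = 22  (6402 = 2×2926 + 550, 2926 = 5×550 + 176, 550 = 3×176 + 22, 176 = 8×22).
22 does not divide 830 (remainder 16), so no integer solutions.

no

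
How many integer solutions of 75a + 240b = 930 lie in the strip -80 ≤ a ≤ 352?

27

gcd(240, 75):
  240 = 3·75 + 15
  75 = 5·15
so gcd(240, 75) = 15.
Back-substitute for Bézout coefficients:
  15 = 240 - 3·75
  ... = 75·(-3) + 240·(1)
Scale by 62: particular solution (-186, 62); reduce a mod 16: (6, 2).
General solution: a = 6 + 16t, b = 2 - 5t for integer t.
-80 ≤ 6 + 16t ≤ 352 gives t ∈ [-5, 21], which is 27 values.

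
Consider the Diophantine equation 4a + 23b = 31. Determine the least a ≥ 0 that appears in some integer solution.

2

gcd(23, 4) = 1.
1 divides 31, so solutions exist.
By Bézout, 4×(6) + 23×(-1) = 1.
Scale by 31/1 = 31: (a₀, b₀) = (186, -31).
General solution: a = 186 + 23t, b = -31 - 4t for integer t.
a ≥ 0: smallest is 186 mod 23 = 2 (at t = -8), with b = 1.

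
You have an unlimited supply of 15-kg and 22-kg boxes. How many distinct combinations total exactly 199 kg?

Need nonnegative integers with 15j + 22k = 199.
gcd(15, 22) = 1, and 15·(3) + 22·(-2) = 1.
So (j₀, k₀) = (597, -398); general j = 597 + 22t, k = -398 - 15t.
j ≥ 0 ⇒ t ≥ -27; k ≥ 0 ⇒ t ≤ -27. That's 1 value of t.

1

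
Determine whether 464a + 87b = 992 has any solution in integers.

gcd(464, 87) = 29.
29 does not divide 992 (remainder 6), so no integer solutions.

no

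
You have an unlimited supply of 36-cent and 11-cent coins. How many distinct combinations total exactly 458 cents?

1

Need nonnegative integers with 36j + 11k = 458.
gcd(36, 11) = 1, and 36·(4) + 11·(-13) = 1.
So (j₀, k₀) = (1832, -5954); general j = 1832 + 11t, k = -5954 - 36t.
j ≥ 0 ⇒ t ≥ -166; k ≥ 0 ⇒ t ≤ -166. That's 1 value of t.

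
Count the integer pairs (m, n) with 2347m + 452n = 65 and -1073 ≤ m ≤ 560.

3

gcd(2347, 452) = 1  (2347 = 5·452 + 87, 452 = 5·87 + 17, 87 = 5·17 + 2, 17 = 8·2 + 1, 2 = 2·1).
Back-substituting, 2347·(-213) + 452·(1106) = 1.
Scale by 65: particular solution (-13845, 71890); reduce m mod 452: (167, -867).
General solution: m = 167 + 452t, n = -867 - 2347t for integer t.
-1073 ≤ 167 + 452t ≤ 560 gives t ∈ [-2, 0], which is 3 values.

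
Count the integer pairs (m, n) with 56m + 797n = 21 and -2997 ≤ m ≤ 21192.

gcd(797, 56) = 1  (797 = 14·56 + 13, 56 = 4·13 + 4, 13 = 3·4 + 1, 4 = 4·1).
Back-substituting, 56·(-185) + 797·(13) = 1.
Scale by 21: particular solution (-3885, 273); reduce m mod 797: (100, -7).
General solution: m = 100 + 797t, n = -7 - 56t for integer t.
-2997 ≤ 100 + 797t ≤ 21192 gives t ∈ [-3, 26], which is 30 values.

30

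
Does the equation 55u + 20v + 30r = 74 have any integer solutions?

no

gcd(55, 20) = 5.
gcd(5, 30) = 5.
5 does not divide 74 (remainder 4), so no integer solutions.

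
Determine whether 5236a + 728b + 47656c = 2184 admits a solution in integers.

gcd(5236, 728):
  5236 = 7×728 + 140
  728 = 5×140 + 28
  140 = 5×28
so gcd(5236, 728) = 28.
gcd(28, 47656) = 28.
28 divides 2184, so integer solutions exist.

yes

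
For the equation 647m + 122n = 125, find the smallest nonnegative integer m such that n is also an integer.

99

gcd(647, 122) = 1.
1 divides 125, so solutions exist.
By Bézout, 647*(33) + 122*(-175) = 1.
Scale by 125/1 = 125: (m₀, n₀) = (4125, -21875).
General solution: m = 4125 + 122t, n = -21875 - 647t for integer t.
m ≥ 0: smallest is 4125 mod 122 = 99 (at t = -33), with n = -524.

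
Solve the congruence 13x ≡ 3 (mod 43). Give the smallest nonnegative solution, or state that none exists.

30

gcd(43, 13):
  43 = 3*13 + 4
  13 = 3*4 + 1
  4 = 4*1
so gcd(43, 13) = 1.
1 divides 3, so solutions exist.
Back-substitute for Bézout coefficients:
  1 = 13 - 3*4
  ... = 13*(10) + 43*(-3)
So 13*(10) ≡ 1 (mod 43); multiply by 3: x ≡ 30 (mod 43).
Smallest nonnegative: x = 30 mod 43 = 30.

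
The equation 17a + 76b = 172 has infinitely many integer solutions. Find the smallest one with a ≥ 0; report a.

28

gcd(76, 17):
  76 = 4·17 + 8
  17 = 2·8 + 1
  8 = 8·1
so gcd(76, 17) = 1.
1 divides 172, so solutions exist.
Back-substitute for Bézout coefficients:
  1 = 17 - 2·8
  ... = 17·(9) + 76·(-2)
Scale by 172/1 = 172: (a₀, b₀) = (1548, -344).
General solution: a = 1548 + 76t, b = -344 - 17t for integer t.
a ≥ 0: smallest is 1548 mod 76 = 28 (at t = -20), with b = -4.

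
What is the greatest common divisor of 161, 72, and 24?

gcd(161, 72):
  161 = 2·72 + 17
  72 = 4·17 + 4
  17 = 4·4 + 1
  4 = 4·1
so gcd(161, 72) = 1.
gcd(1, 24) = 1.

1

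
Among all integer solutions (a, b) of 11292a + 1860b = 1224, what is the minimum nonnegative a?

122

gcd(11292, 1860) = 12  (11292 = 6×1860 + 132, 1860 = 14×132 + 12, 132 = 11×12).
12 divides 1224, so solutions exist.
Back-substituting, 11292×(-14) + 1860×(85) = 12.
Scale by 1224/12 = 102: (a₀, b₀) = (-1428, 8670).
General solution: a = -1428 + 155t, b = 8670 - 941t for integer t.
a ≥ 0: smallest is -1428 mod 155 = 122 (at t = 10), with b = -740.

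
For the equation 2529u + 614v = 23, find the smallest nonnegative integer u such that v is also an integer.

219

gcd(2529, 614):
  2529 = 4*614 + 73
  614 = 8*73 + 30
  73 = 2*30 + 13
  30 = 2*13 + 4
  13 = 3*4 + 1
  4 = 4*1
so gcd(2529, 614) = 1.
1 divides 23, so solutions exist.
Back-substitute for Bézout coefficients:
  1 = 13 - 3*4
  ... = 2529*(143) + 614*(-589)
Scale by 23/1 = 23: (u₀, v₀) = (3289, -13547).
General solution: u = 3289 + 614t, v = -13547 - 2529t for integer t.
u ≥ 0: smallest is 3289 mod 614 = 219 (at t = -5), with v = -902.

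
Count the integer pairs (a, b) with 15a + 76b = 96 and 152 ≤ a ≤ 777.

8

gcd(76, 15) = 1.
By Bézout, 15*(-5) + 76*(1) = 1.
Particular solution: (52, -9).
General solution: a = 52 + 76t, b = -9 - 15t for integer t.
152 ≤ 52 + 76t ≤ 777 gives t ∈ [2, 9], which is 8 values.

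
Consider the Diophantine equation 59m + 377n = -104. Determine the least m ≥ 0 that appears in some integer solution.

273

gcd(377, 59) = 1.
1 divides -104, so solutions exist.
By Bézout, 59*(-115) + 377*(18) = 1.
Scale by -104/1 = -104: (m₀, n₀) = (11960, -1872).
General solution: m = 11960 + 377t, n = -1872 - 59t for integer t.
m ≥ 0: smallest is 11960 mod 377 = 273 (at t = -31), with n = -43.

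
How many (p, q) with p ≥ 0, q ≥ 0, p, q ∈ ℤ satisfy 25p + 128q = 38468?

12

gcd(128, 25) = 1.
By Bézout, 25×(41) + 128×(-8) = 1.
One solution: (100, 281).
General: p = 100 + 128t, q = 281 - 25t.
p ≥ 0 ⇒ t ≥ 0; q ≥ 0 ⇒ t ≤ 11. So t ∈ [0, 11]: 12 solutions.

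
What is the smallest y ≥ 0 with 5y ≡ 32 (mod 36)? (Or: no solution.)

gcd(36, 5) = 1  (36 = 7*5 + 1, 5 = 5*1).
1 divides 32, so solutions exist.
Back-substituting, 5*(-7) + 36*(1) = 1.
So 5*(-7) ≡ 1 (mod 36); multiply by 32: y ≡ -224 (mod 36).
Smallest nonnegative: y = -224 mod 36 = 28.

28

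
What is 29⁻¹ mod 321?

155

gcd(321, 29):
  321 = 11×29 + 2
  29 = 14×2 + 1
  2 = 2×1
so gcd(321, 29) = 1.
Back-substitute for Bézout coefficients:
  1 = 29 - 14×2
  ... = 29×(155) + 321×(-14)
So 29×155 ≡ 1 (mod 321), and 155 mod 321 = 155.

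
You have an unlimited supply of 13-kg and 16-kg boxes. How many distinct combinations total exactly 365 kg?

Need nonnegative integers with 13j + 16k = 365.
gcd(13, 16) = 1, and 13·(5) + 16·(-4) = 1.
So (j₀, k₀) = (1825, -1460); general j = 1825 + 16t, k = -1460 - 13t.
j ≥ 0 ⇒ t ≥ -114; k ≥ 0 ⇒ t ≤ -113. That's 2 values of t.

2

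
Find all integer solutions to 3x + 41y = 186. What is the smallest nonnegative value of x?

gcd(41, 3) = 1  (41 = 13×3 + 2, 3 = 1×2 + 1, 2 = 2×1).
1 divides 186, so solutions exist.
Back-substituting, 3×(14) + 41×(-1) = 1.
Scale by 186/1 = 186: (x₀, y₀) = (2604, -186).
General solution: x = 2604 + 41t, y = -186 - 3t for integer t.
x ≥ 0: smallest is 2604 mod 41 = 21 (at t = -63), with y = 3.

21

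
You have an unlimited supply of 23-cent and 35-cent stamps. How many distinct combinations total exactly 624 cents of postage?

1

Need nonnegative integers with 23j + 35k = 624.
gcd(23, 35) = 1, and 23·(-3) + 35·(2) = 1.
So (j₀, k₀) = (-1872, 1248); general j = -1872 + 35t, k = 1248 - 23t.
j ≥ 0 ⇒ t ≥ 54; k ≥ 0 ⇒ t ≤ 54. That's 1 value of t.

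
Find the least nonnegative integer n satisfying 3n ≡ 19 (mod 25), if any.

gcd(25, 3) = 1.
1 divides 19, so solutions exist.
By Bézout, 3×(-8) + 25×(1) = 1.
So 3×(-8) ≡ 1 (mod 25); multiply by 19: n ≡ -152 (mod 25).
Smallest nonnegative: n = -152 mod 25 = 23.

23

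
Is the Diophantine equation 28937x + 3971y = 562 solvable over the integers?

gcd(28937, 3971):
  28937 = 7*3971 + 1140
  3971 = 3*1140 + 551
  1140 = 2*551 + 38
  551 = 14*38 + 19
  38 = 2*19
so gcd(28937, 3971) = 19.
19 does not divide 562 (remainder 11), so no integer solutions.

no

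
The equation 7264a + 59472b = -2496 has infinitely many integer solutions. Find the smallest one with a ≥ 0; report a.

933

gcd(59472, 7264):
  59472 = 8×7264 + 1360
  7264 = 5×1360 + 464
  1360 = 2×464 + 432
  464 = 1×432 + 32
  432 = 13×32 + 16
  32 = 2×16
so gcd(59472, 7264) = 16.
16 divides -2496, so solutions exist.
Back-substitute for Bézout coefficients:
  16 = 432 - 13×32
  ... = 7264×(-1793) + 59472×(219)
Scale by -2496/16 = -156: (a₀, b₀) = (279708, -34164).
General solution: a = 279708 + 3717t, b = -34164 - 454t for integer t.
a ≥ 0: smallest is 279708 mod 3717 = 933 (at t = -75), with b = -114.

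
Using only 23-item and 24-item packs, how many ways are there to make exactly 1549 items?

Need nonnegative integers with 23j + 24k = 1549.
gcd(23, 24) = 1, and 23·(-1) + 24·(1) = 1.
So (j₀, k₀) = (-1549, 1549); general j = -1549 + 24t, k = 1549 - 23t.
j ≥ 0 ⇒ t ≥ 65; k ≥ 0 ⇒ t ≤ 67. That's 3 values of t.

3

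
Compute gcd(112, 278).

2

gcd(278, 112):
  278 = 2*112 + 54
  112 = 2*54 + 4
  54 = 13*4 + 2
  4 = 2*2
so gcd(278, 112) = 2.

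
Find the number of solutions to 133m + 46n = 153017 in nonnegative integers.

gcd(133, 46):
  133 = 2*46 + 41
  46 = 1*41 + 5
  41 = 8*5 + 1
  5 = 5*1
so gcd(133, 46) = 1.
Back-substitute for Bézout coefficients:
  1 = 41 - 8*5
  ... = 133*(9) + 46*(-26)
Scale by 153017: one solution is (1377153, -3978442). Reduce m mod 46: (5, 3312).
General: m = 5 + 46t, n = 3312 - 133t.
m ≥ 0 ⇒ t ≥ 0; n ≥ 0 ⇒ t ≤ 24. So t ∈ [0, 24]: 25 solutions.

25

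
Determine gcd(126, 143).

1

gcd(143, 126) = 1  (143 = 1*126 + 17, 126 = 7*17 + 7, 17 = 2*7 + 3, 7 = 2*3 + 1, 3 = 3*1).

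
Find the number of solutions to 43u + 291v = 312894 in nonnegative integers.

gcd(291, 43) = 1  (291 = 6·43 + 33, 43 = 1·33 + 10, 33 = 3·10 + 3, 10 = 3·3 + 1, 3 = 3·1).
Back-substituting, 43·(88) + 291·(-13) = 1.
Scale by 312894: one solution is (27534672, -4067622). Reduce u mod 291: (252, 1038).
General: u = 252 + 291t, v = 1038 - 43t.
u ≥ 0 ⇒ t ≥ 0; v ≥ 0 ⇒ t ≤ 24. So t ∈ [0, 24]: 25 solutions.

25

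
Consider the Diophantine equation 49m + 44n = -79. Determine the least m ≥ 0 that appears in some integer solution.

37

gcd(49, 44) = 1.
1 divides -79, so solutions exist.
By Bézout, 49*(9) + 44*(-10) = 1.
Scale by -79/1 = -79: (m₀, n₀) = (-711, 790).
General solution: m = -711 + 44t, n = 790 - 49t for integer t.
m ≥ 0: smallest is -711 mod 44 = 37 (at t = 17), with n = -43.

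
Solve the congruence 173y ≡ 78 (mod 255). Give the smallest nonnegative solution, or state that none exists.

111

gcd(255, 173):
  255 = 1×173 + 82
  173 = 2×82 + 9
  82 = 9×9 + 1
  9 = 9×1
so gcd(255, 173) = 1.
1 divides 78, so solutions exist.
Back-substitute for Bézout coefficients:
  1 = 82 - 9×9
  ... = 173×(-28) + 255×(19)
So 173×(-28) ≡ 1 (mod 255); multiply by 78: y ≡ -2184 (mod 255).
Smallest nonnegative: y = -2184 mod 255 = 111.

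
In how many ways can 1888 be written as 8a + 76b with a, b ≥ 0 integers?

gcd(76, 8):
  76 = 9*8 + 4
  8 = 2*4
so gcd(76, 8) = 4.
Back-substitute for Bézout coefficients:
  4 = 76 - 9*8
  ... = 8*(-9) + 76*(1)
Scale by 472: one solution is (-4248, 472). Reduce a mod 19: (8, 24).
General: a = 8 + 19t, b = 24 - 2t.
a ≥ 0 ⇒ t ≥ 0; b ≥ 0 ⇒ t ≤ 12. So t ∈ [0, 12]: 13 solutions.

13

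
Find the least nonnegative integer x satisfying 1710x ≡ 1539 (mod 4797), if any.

374

gcd(4797, 1710) = 9  (4797 = 2×1710 + 1377, 1710 = 1×1377 + 333, 1377 = 4×333 + 45, 333 = 7×45 + 18, 45 = 2×18 + 9, 18 = 2×9).
9 divides 1539, so solutions exist.
Back-substituting, 1710×(-216) + 4797×(77) = 9.
So 1710×(-216) ≡ 9 (mod 4797); multiply by 171: x ≡ -36936 (mod 533).
Smallest nonnegative: x = -36936 mod 533 = 374.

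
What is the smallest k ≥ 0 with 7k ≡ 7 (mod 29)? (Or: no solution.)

1

gcd(29, 7):
  29 = 4·7 + 1
  7 = 7·1
so gcd(29, 7) = 1.
1 divides 7, so solutions exist.
Back-substitute for Bézout coefficients:
  1 = 29 - 4·7
  ... = 7·(-4) + 29·(1)
So 7·(-4) ≡ 1 (mod 29); multiply by 7: k ≡ -28 (mod 29).
Smallest nonnegative: k = -28 mod 29 = 1.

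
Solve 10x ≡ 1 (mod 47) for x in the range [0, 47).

33

gcd(47, 10) = 1  (47 = 4×10 + 7, 10 = 1×7 + 3, 7 = 2×3 + 1, 3 = 3×1).
Back-substituting, 10×(-14) + 47×(3) = 1.
So 10×-14 ≡ 1 (mod 47), and -14 mod 47 = 33.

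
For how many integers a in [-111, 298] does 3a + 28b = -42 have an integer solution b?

gcd(28, 3):
  28 = 9·3 + 1
  3 = 3·1
so gcd(28, 3) = 1.
Back-substitute for Bézout coefficients:
  1 = 28 - 9·3
  ... = 3·(-9) + 28·(1)
Scale by -42: particular solution (378, -42); reduce a mod 28: (14, -3).
General solution: a = 14 + 28t, b = -3 - 3t for integer t.
-111 ≤ 14 + 28t ≤ 298 gives t ∈ [-4, 10], which is 15 values.

15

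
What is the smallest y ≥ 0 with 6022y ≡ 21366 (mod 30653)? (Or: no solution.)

gcd(30653, 6022) = 1  (30653 = 5×6022 + 543, 6022 = 11×543 + 49, 543 = 11×49 + 4, 49 = 12×4 + 1, 4 = 4×1).
1 divides 21366, so solutions exist.
Back-substituting, 6022×(7508) + 30653×(-1475) = 1.
So 6022×(7508) ≡ 1 (mod 30653); multiply by 21366: y ≡ 160415928 (mod 30653).
Smallest nonnegative: y = 160415928 mod 30653 = 8779.

8779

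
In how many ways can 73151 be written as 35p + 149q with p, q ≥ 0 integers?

14

gcd(149, 35) = 1.
By Bézout, 35*(-17) + 149*(4) = 1.
One solution: (136, 459).
General: p = 136 + 149t, q = 459 - 35t.
p ≥ 0 ⇒ t ≥ 0; q ≥ 0 ⇒ t ≤ 13. So t ∈ [0, 13]: 14 solutions.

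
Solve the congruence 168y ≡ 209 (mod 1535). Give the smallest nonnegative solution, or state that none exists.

gcd(1535, 168) = 1.
1 divides 209, so solutions exist.
By Bézout, 168×(667) + 1535×(-73) = 1.
So 168×(667) ≡ 1 (mod 1535); multiply by 209: y ≡ 139403 (mod 1535).
Smallest nonnegative: y = 139403 mod 1535 = 1253.

1253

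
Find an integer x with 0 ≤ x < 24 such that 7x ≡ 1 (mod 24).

7

gcd(24, 7) = 1  (24 = 3*7 + 3, 7 = 2*3 + 1, 3 = 3*1).
Back-substituting, 7*(7) + 24*(-2) = 1.
So 7*7 ≡ 1 (mod 24), and 7 mod 24 = 7.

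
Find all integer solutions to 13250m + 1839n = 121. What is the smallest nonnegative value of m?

gcd(13250, 1839):
  13250 = 7*1839 + 377
  1839 = 4*377 + 331
  377 = 1*331 + 46
  331 = 7*46 + 9
  46 = 5*9 + 1
  9 = 9*1
so gcd(13250, 1839) = 1.
1 divides 121, so solutions exist.
Back-substitute for Bézout coefficients:
  1 = 46 - 5*9
  ... = 13250*(200) + 1839*(-1441)
Scale by 121/1 = 121: (m₀, n₀) = (24200, -174361).
General solution: m = 24200 + 1839t, n = -174361 - 13250t for integer t.
m ≥ 0: smallest is 24200 mod 1839 = 293 (at t = -13), with n = -2111.

293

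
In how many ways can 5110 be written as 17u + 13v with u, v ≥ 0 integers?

23

gcd(17, 13) = 1  (17 = 1*13 + 4, 13 = 3*4 + 1, 4 = 4*1).
Back-substituting, 17*(-3) + 13*(4) = 1.
Scale by 5110: one solution is (-15330, 20440). Reduce u mod 13: (10, 380).
General: u = 10 + 13t, v = 380 - 17t.
u ≥ 0 ⇒ t ≥ 0; v ≥ 0 ⇒ t ≤ 22. So t ∈ [0, 22]: 23 solutions.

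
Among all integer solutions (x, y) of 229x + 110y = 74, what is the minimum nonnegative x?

106

gcd(229, 110) = 1.
1 divides 74, so solutions exist.
By Bézout, 229·(49) + 110·(-102) = 1.
Scale by 74/1 = 74: (x₀, y₀) = (3626, -7548).
General solution: x = 3626 + 110t, y = -7548 - 229t for integer t.
x ≥ 0: smallest is 3626 mod 110 = 106 (at t = -32), with y = -220.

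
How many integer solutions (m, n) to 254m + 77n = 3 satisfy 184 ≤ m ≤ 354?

2

gcd(254, 77) = 1.
By Bézout, 254·(-10) + 77·(33) = 1.
Particular solution: (47, -155).
General solution: m = 47 + 77t, n = -155 - 254t for integer t.
184 ≤ 47 + 77t ≤ 354 gives t ∈ [2, 3], which is 2 values.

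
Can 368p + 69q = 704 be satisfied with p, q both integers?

no

gcd(368, 69) = 23.
23 does not divide 704 (remainder 14), so no integer solutions.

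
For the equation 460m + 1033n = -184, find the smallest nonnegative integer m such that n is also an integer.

gcd(1033, 460):
  1033 = 2*460 + 113
  460 = 4*113 + 8
  113 = 14*8 + 1
  8 = 8*1
so gcd(1033, 460) = 1.
1 divides -184, so solutions exist.
Back-substitute for Bézout coefficients:
  1 = 113 - 14*8
  ... = 460*(-128) + 1033*(57)
Scale by -184/1 = -184: (m₀, n₀) = (23552, -10488).
General solution: m = 23552 + 1033t, n = -10488 - 460t for integer t.
m ≥ 0: smallest is 23552 mod 1033 = 826 (at t = -22), with n = -368.

826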